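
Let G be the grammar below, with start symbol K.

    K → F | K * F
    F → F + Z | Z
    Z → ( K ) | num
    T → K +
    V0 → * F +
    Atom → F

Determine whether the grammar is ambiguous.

Unambiguous

(T, V0, Atom are unreachable from K, so their rules don't affect L(K).) K → K * F | F  ;  F → F + Z | Z  — a left-associative chain with Z at the bottom. Each string factors uniquely by precedence.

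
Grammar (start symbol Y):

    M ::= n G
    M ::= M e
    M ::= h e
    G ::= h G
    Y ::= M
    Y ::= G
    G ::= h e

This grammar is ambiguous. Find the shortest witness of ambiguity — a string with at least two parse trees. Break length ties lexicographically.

h e

length 2: h e has 2 parse trees

Two derivations of h e:
  Y ⇒ M ⇒ h e
  Y ⇒ G ⇒ h e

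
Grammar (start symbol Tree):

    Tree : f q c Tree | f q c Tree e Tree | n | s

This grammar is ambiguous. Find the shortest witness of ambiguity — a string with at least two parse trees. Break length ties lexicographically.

length 1: no string has ≥2 trees
length 4: no string has ≥2 trees
length 6: no string has ≥2 trees
length 7: no string has ≥2 trees
length 9: f q c f q c n e n has 2 parse trees

Two derivations of f q c f q c n e n:
  Tree ⇒ f q c Tree ⇒ f q c f q c Tree e Tree ⇒ f q c f q c n e Tree ⇒ f q c f q c n e n
  Tree ⇒ f q c Tree e Tree ⇒ f q c f q c Tree e Tree ⇒ f q c f q c n e Tree ⇒ f q c f q c n e n

f q c f q c n e n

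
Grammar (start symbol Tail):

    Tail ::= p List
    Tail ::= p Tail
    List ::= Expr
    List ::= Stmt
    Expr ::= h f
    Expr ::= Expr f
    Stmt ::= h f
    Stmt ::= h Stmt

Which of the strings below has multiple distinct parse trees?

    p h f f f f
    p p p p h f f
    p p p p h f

p h f f f f: 1 tree
p p p p h f f: 1 tree
p p p p h f: 2 trees

p p p p h f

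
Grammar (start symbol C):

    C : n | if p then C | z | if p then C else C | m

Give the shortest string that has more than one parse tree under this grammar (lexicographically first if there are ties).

length 1: no string has ≥2 trees
length 4: no string has ≥2 trees
length 6: no string has ≥2 trees
length 7: no string has ≥2 trees
length 9: if p then if p then m else m has 2 parse trees

Two derivations of if p then if p then m else m:
  C ⇒ if p then C ⇒ if p then if p then C else C ⇒ if p then if p then m else C ⇒ if p then if p then m else m
  C ⇒ if p then C else C ⇒ if p then if p then C else C ⇒ if p then if p then m else C ⇒ if p then if p then m else m

if p then if p then m else m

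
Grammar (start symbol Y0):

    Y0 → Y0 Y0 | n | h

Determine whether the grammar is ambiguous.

Witness: h h h

Derivation 1: Y0 ⇒ Y0 Y0 ⇒ Y0 Y0 Y0 ⇒ h Y0 Y0 ⇒ h h Y0 ⇒ h h h
Derivation 2: Y0 ⇒ Y0 Y0 ⇒ h Y0 ⇒ h Y0 Y0 ⇒ h h Y0 ⇒ h h h

Two distinct leftmost derivations for the same string.

Ambiguous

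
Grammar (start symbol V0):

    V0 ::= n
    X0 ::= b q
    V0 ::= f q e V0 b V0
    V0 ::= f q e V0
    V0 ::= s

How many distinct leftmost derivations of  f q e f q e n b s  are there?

Parse trees for f q e f q e n b s:
  [V0 f q e [V0 f q e [V0 n]] b [V0 s]]
  [V0 f q e [V0 f q e [V0 n] b [V0 s]]]

2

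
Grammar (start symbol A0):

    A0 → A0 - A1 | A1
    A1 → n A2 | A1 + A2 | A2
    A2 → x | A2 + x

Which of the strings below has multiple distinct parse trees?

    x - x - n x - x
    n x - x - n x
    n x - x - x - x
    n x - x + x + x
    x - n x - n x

x - x - n x - x: 1 tree
n x - x - n x: 1 tree
n x - x - x - x: 1 tree
n x - x + x + x: 4 trees
x - n x - n x: 1 tree

n x - x + x + x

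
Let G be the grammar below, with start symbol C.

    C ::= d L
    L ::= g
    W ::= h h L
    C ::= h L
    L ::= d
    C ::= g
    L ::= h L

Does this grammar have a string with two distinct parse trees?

(W is unreachable from C, so its rules don't affect L(C).) Restricted to the reachable nonterminals, every rule has the form A → t or A → t B, and no two rules for the same A share a first terminal. The grammar encodes a DFA — one run per string.

Unambiguous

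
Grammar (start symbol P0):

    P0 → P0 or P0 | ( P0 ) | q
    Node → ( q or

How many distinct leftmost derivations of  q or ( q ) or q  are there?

2

Parse trees for q or ( q ) or q:
  [P0 [P0 q] or [P0 [P0 ( [P0 q] )] or [P0 q]]]
  [P0 [P0 [P0 q] or [P0 ( [P0 q] )]] or [P0 q]]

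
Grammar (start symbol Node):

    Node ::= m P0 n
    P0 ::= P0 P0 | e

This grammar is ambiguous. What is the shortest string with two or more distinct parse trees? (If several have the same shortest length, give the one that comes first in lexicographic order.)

m e e e n

length 3: no string has ≥2 trees
length 4: no string has ≥2 trees
length 5: m e e e n has 2 parse trees

Two derivations of m e e e n:
  Node ⇒ m P0 n ⇒ m P0 P0 n ⇒ m P0 P0 P0 n ⇒ m e P0 P0 n ⇒ m e e P0 n ⇒ m e e e n
  Node ⇒ m P0 n ⇒ m P0 P0 n ⇒ m e P0 n ⇒ m e P0 P0 n ⇒ m e e P0 n ⇒ m e e e n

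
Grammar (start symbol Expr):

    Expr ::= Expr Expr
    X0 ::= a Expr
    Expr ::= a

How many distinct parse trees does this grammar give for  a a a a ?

5

Parse trees for a a a a:
  [Expr [Expr a] [Expr [Expr a] [Expr [Expr a] [Expr a]]]]
  [Expr [Expr a] [Expr [Expr [Expr a] [Expr a]] [Expr a]]]
  [Expr [Expr [Expr a] [Expr a]] [Expr [Expr a] [Expr a]]]
  [Expr [Expr [Expr a] [Expr [Expr a] [Expr a]]] [Expr a]]
  [Expr [Expr [Expr [Expr a] [Expr a]] [Expr a]] [Expr a]]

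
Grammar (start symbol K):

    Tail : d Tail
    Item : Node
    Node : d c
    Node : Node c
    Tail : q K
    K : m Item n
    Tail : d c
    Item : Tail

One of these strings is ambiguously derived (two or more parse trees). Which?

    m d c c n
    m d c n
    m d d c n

m d c n

m d c c n: 1 tree
m d c n: 2 trees
m d d c n: 1 tree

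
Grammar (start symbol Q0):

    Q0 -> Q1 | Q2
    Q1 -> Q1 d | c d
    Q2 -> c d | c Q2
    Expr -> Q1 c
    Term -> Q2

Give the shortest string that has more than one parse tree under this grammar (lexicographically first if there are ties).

c d

length 2: c d has 2 parse trees

Two derivations of c d:
  Q0 ⇒ Q1 ⇒ c d
  Q0 ⇒ Q2 ⇒ c d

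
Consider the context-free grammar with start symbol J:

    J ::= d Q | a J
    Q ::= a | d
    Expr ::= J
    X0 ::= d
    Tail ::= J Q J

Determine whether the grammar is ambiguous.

(Expr, X0, Tail are unreachable from J, so their rules don't affect L(J).) Each reachable nonterminal has at most one production per leading terminal, and all productions are right-linear; the derivation is determined token-by-token.

Unambiguous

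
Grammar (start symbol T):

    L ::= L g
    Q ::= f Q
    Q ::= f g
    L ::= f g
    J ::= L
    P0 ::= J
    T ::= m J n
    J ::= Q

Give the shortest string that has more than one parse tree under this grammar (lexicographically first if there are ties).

length 4: m f g n has 2 parse trees

Two derivations of m f g n:
  T ⇒ m J n ⇒ m L n ⇒ m f g n
  T ⇒ m J n ⇒ m Q n ⇒ m f g n

m f g n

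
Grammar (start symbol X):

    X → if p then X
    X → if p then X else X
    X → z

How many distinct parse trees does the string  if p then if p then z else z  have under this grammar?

Parse trees for if p then if p then z else z:
  [X if p then [X if p then [X z] else [X z]]]
  [X if p then [X if p then [X z]] else [X z]]

2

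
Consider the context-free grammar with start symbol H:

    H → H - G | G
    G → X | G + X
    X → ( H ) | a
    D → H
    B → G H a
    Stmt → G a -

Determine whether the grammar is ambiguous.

Unambiguous

(D, B, Stmt are unreachable from H, so their rules don't affect L(H).) The grammar is stratified — H handles '-' (left-recursive), G handles '+', X atoms. Each operator has a fixed associativity and precedence level, so every string has one parse.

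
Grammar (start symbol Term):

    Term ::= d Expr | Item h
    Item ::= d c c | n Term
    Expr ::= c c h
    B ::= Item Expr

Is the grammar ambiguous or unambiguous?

Witness: d c c h

Derivation 1: Term ⇒ d Expr ⇒ d c c h
Derivation 2: Term ⇒ Item h ⇒ d c c h

Two distinct leftmost derivations for the same string.

Ambiguous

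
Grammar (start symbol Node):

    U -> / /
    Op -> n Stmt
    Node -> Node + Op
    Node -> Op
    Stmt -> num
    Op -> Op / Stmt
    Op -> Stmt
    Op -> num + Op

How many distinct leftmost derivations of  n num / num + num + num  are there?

Parse trees for n num / num + num + num:
  [Node [Node [Op [Op n [Stmt num]] / [Stmt num]]] + [Op num + [Op [Stmt num]]]]
  [Node [Node [Node [Op [Op n [Stmt num]] / [Stmt num]]] + [Op [Stmt num]]] + [Op [Stmt num]]]

2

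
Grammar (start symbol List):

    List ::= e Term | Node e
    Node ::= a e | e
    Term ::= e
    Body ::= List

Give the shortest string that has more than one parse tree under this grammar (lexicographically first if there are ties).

e e

length 2: e e has 2 parse trees

Two derivations of e e:
  List ⇒ e Term ⇒ e e
  List ⇒ Node e ⇒ e e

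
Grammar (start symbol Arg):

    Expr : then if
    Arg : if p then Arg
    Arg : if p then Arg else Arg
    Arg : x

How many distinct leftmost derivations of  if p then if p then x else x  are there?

2

Parse trees for if p then if p then x else x:
  [Arg if p then [Arg if p then [Arg x] else [Arg x]]]
  [Arg if p then [Arg if p then [Arg x]] else [Arg x]]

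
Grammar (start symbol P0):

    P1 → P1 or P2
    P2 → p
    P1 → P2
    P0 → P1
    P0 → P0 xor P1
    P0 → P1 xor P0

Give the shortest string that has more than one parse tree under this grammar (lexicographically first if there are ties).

length 1: no string has ≥2 trees
length 3: p xor p has 2 parse trees

Two derivations of p xor p:
  P0 ⇒ P0 xor P1 ⇒ P1 xor P1 ⇒ P2 xor P1 ⇒ p xor P1 ⇒ p xor P2 ⇒ p xor p
  P0 ⇒ P1 xor P0 ⇒ P2 xor P0 ⇒ p xor P0 ⇒ p xor P1 ⇒ p xor P2 ⇒ p xor p

p xor p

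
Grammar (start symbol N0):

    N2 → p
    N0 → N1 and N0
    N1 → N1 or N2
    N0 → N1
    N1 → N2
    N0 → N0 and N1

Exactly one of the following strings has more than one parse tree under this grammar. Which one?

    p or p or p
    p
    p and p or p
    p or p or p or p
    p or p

p or p or p: 1 tree
p: 1 tree
p and p or p: 2 trees
p or p or p or p: 1 tree
p or p: 1 tree

p and p or p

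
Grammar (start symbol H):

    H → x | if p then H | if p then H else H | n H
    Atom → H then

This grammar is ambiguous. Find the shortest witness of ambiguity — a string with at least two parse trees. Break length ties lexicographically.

length 1: no string has ≥2 trees
length 2: no string has ≥2 trees
length 3: no string has ≥2 trees
length 4: no string has ≥2 trees
length 5: no string has ≥2 trees
length 6: no string has ≥2 trees
length 7: no string has ≥2 trees
length 8: no string has ≥2 trees
length 9: if p then if p then x else x has 2 parse trees

Two derivations of if p then if p then x else x:
  H ⇒ if p then H ⇒ if p then if p then H else H ⇒ if p then if p then x else H ⇒ if p then if p then x else x
  H ⇒ if p then H else H ⇒ if p then if p then H else H ⇒ if p then if p then x else H ⇒ if p then if p then x else x

if p then if p then x else x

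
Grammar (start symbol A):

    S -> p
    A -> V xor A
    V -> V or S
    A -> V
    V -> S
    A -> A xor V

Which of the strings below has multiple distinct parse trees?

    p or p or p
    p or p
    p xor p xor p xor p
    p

p or p or p: 1 tree
p or p: 1 tree
p xor p xor p xor p: 8 trees
p: 1 tree

p xor p xor p xor p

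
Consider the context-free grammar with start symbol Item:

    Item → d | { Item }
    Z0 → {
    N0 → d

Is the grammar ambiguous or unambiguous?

Unambiguous

Only Item is reachable from Item; ignoring the rest: L(Item) is { openⁿ atom closeⁿ : n ≥ 0 }. The bracket depth fixes n, and the derivation is forced at every step.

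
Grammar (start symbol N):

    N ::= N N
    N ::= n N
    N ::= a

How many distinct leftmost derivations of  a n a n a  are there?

3

Parse trees for a n a n a:
  [N [N a] [N [N n [N a]] [N n [N a]]]]
  [N [N a] [N n [N [N a] [N n [N a]]]]]
  [N [N [N a] [N n [N a]]] [N n [N a]]]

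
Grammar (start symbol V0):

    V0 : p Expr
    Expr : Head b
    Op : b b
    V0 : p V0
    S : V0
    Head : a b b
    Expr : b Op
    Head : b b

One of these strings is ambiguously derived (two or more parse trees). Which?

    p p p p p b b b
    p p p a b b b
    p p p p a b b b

p p p p p b b b: 2 trees
p p p a b b b: 1 tree
p p p p a b b b: 1 tree

p p p p p b b b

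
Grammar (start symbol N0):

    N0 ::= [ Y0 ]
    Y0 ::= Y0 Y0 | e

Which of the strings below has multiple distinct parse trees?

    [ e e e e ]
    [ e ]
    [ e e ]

[ e e e e ]: 5 trees
[ e ]: 1 tree
[ e e ]: 1 tree

[ e e e e ]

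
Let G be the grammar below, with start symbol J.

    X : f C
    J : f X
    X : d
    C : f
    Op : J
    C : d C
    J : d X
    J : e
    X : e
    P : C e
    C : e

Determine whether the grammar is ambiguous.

Only J, X, C are reachable from J; ignoring the rest: The reachable rules are right-linear with at most one rule per (nonterminal, next-terminal) pair. Each input token forces the next rule, so parsing is deterministic.

Unambiguous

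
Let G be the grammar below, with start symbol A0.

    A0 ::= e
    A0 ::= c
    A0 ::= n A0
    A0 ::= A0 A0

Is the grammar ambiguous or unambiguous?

Ambiguous

Witness: c c c

Derivation 1: A0 ⇒ A0 A0 ⇒ c A0 ⇒ c A0 A0 ⇒ c c A0 ⇒ c c c
Derivation 2: A0 ⇒ A0 A0 ⇒ A0 A0 A0 ⇒ c A0 A0 ⇒ c c A0 ⇒ c c c

Two distinct leftmost derivations for the same string.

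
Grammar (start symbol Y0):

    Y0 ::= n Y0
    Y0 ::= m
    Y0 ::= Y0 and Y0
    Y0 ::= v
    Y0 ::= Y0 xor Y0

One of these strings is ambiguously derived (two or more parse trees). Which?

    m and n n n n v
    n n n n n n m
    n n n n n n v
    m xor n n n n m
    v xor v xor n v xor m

v xor v xor n v xor m

m and n n n n v: 1 tree
n n n n n n m: 1 tree
n n n n n n v: 1 tree
m xor n n n n m: 1 tree
v xor v xor n v xor m: 7 trees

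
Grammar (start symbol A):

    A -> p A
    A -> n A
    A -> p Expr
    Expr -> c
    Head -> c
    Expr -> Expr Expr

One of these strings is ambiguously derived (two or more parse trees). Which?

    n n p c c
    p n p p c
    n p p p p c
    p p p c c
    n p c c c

n p c c c

n n p c c: 1 tree
p n p p c: 1 tree
n p p p p c: 1 tree
p p p c c: 1 tree
n p c c c: 2 trees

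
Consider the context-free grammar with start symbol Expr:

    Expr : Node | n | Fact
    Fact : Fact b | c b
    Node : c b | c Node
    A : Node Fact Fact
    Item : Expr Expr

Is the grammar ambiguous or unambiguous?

Witness: c b

Derivation 1: Expr ⇒ Node ⇒ c b
Derivation 2: Expr ⇒ Fact ⇒ c b

Two distinct leftmost derivations for the same string.

Ambiguous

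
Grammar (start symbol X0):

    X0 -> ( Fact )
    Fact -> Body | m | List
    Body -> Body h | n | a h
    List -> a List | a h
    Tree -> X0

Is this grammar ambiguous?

Ambiguous

Witness: ( a h )

Derivation 1: X0 ⇒ ( Fact ) ⇒ ( Body ) ⇒ ( a h )
Derivation 2: X0 ⇒ ( Fact ) ⇒ ( List ) ⇒ ( a h )

Two distinct leftmost derivations for the same string.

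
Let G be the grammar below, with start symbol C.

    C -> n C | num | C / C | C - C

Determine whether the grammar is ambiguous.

Witness: n num - num

Derivation 1: C ⇒ n C ⇒ n C - C ⇒ n num - C ⇒ n num - num
Derivation 2: C ⇒ C - C ⇒ n C - C ⇒ n num - C ⇒ n num - num

Two distinct leftmost derivations for the same string.

Ambiguous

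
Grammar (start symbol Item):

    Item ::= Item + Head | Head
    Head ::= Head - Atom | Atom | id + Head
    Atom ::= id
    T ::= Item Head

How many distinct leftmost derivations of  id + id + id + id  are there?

Parse trees for id + id + id + id:
  [Item [Item [Head [Atom id]]] + [Head id + [Head id + [Head [Atom id]]]]]
  [Item [Item [Item [Head [Atom id]]] + [Head [Atom id]]] + [Head id + [Head [Atom id]]]]
  [Item [Item [Head id + [Head [Atom id]]]] + [Head id + [Head [Atom id]]]]
  [Item [Item [Item [Head [Atom id]]] + [Head id + [Head [Atom id]]]] + [Head [Atom id]]]
  [Item [Item [Item [Item [Head [Atom id]]] + [Head [Atom id]]] + [Head [Atom id]]] + [Head [Atom id]]]
  [Item [Item [Item [Head id + [Head [Atom id]]]] + [Head [Atom id]]] + [Head [Atom id]]]
  [Item [Item [Head id + [Head id + [Head [Atom id]]]]] + [Head [Atom id]]]
  [Item [Head id + [Head id + [Head id + [Head [Atom id]]]]]]

8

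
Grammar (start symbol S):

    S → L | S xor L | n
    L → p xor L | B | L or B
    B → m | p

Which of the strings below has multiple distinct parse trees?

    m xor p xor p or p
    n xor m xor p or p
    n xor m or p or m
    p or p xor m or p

m xor p xor p or p: 3 trees
n xor m xor p or p: 1 tree
n xor m or p or m: 1 tree
p or p xor m or p: 1 tree

m xor p xor p or p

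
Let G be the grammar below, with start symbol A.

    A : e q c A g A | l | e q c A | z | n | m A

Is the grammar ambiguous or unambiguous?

Ambiguous

Witness: e q c e q c l g l

Derivation 1: A ⇒ e q c A g A ⇒ e q c e q c A g A ⇒ e q c e q c l g A ⇒ e q c e q c l g l
Derivation 2: A ⇒ e q c A ⇒ e q c e q c A g A ⇒ e q c e q c l g A ⇒ e q c e q c l g l

Two distinct leftmost derivations for the same string.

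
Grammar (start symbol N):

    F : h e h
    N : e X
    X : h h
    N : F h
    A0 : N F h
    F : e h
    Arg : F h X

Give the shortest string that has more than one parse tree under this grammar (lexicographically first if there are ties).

e h h

length 3: e h h has 2 parse trees

Two derivations of e h h:
  N ⇒ e X ⇒ e h h
  N ⇒ F h ⇒ e h h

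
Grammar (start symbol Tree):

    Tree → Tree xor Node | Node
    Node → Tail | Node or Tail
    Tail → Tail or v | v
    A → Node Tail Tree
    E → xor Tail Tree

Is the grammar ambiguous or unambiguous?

Ambiguous

Witness: v or v

Derivation 1: Tree ⇒ Node ⇒ Tail ⇒ Tail or v ⇒ v or v
Derivation 2: Tree ⇒ Node ⇒ Node or Tail ⇒ Tail or Tail ⇒ v or Tail ⇒ v or v

Two distinct leftmost derivations for the same string.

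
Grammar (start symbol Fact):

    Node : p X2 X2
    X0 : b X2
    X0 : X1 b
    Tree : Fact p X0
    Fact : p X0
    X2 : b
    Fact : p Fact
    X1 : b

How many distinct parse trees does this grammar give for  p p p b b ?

2

Parse trees for p p p b b:
  [Fact p [Fact p [Fact p [X0 b [X2 b]]]]]
  [Fact p [Fact p [Fact p [X0 [X1 b] b]]]]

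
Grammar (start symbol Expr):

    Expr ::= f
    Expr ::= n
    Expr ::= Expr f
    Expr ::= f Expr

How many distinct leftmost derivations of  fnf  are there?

2

Parse trees for fnf:
  [Expr [Expr f [Expr n]] f]
  [Expr f [Expr [Expr n] f]]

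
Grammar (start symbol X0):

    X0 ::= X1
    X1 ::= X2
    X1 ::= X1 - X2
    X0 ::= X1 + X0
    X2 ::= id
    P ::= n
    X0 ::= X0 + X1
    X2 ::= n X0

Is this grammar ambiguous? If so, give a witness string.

Ambiguous

Witness: id + id

Derivation 1: X0 ⇒ X1 + X0 ⇒ X2 + X0 ⇒ id + X0 ⇒ id + X1 ⇒ id + X2 ⇒ id + id
Derivation 2: X0 ⇒ X0 + X1 ⇒ X1 + X1 ⇒ X2 + X1 ⇒ id + X1 ⇒ id + X2 ⇒ id + id

Two distinct leftmost derivations for the same string.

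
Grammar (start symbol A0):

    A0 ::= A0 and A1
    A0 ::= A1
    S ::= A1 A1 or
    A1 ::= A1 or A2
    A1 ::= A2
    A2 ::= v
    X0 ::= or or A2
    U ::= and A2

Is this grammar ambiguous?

Unambiguous

(U, S, X0 are unreachable from A0, so their rules don't affect L(A0).) The grammar is stratified — A0 handles 'and' (left-recursive), A1 handles 'or', A2 atoms. Each operator has a fixed associativity and precedence level, so every string has one parse.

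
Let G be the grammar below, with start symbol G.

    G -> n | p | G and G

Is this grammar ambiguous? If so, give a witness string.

Witness: n and n and n

Derivation 1: G ⇒ G and G ⇒ n and G ⇒ n and G and G ⇒ n and n and G ⇒ n and n and n
Derivation 2: G ⇒ G and G ⇒ G and G and G ⇒ n and G and G ⇒ n and n and G ⇒ n and n and n

Two distinct leftmost derivations for the same string.

Ambiguous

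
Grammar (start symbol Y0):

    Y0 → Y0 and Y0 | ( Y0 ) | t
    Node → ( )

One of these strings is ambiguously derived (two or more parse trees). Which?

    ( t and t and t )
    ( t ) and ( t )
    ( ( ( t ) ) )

( t and t and t ): 2 trees
( t ) and ( t ): 1 tree
( ( ( t ) ) ): 1 tree

( t and t and t )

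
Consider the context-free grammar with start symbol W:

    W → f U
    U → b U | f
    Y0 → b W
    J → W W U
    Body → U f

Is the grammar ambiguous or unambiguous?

(Y0, J, Body are unreachable from W, so their rules don't affect L(W).) The reachable rules are right-linear with at most one rule per (nonterminal, next-terminal) pair. Each input token forces the next rule, so parsing is deterministic.

Unambiguous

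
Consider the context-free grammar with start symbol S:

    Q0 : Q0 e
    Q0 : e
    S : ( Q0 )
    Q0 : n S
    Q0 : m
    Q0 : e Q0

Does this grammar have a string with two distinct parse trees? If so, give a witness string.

Witness: ( e e )

Derivation 1: S ⇒ ( Q0 ) ⇒ ( Q0 e ) ⇒ ( e e )
Derivation 2: S ⇒ ( Q0 ) ⇒ ( e Q0 ) ⇒ ( e e )

Two distinct leftmost derivations for the same string.

Ambiguous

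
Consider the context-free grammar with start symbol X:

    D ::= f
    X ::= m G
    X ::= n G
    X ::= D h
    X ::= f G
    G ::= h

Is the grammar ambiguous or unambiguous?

Ambiguous

Witness: f h

Derivation 1: X ⇒ D h ⇒ f h
Derivation 2: X ⇒ f G ⇒ f h

Two distinct leftmost derivations for the same string.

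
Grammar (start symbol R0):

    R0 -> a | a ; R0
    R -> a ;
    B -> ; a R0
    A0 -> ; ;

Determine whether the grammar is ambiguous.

Only R0 is reachable from R0; ignoring the rest: Right-recursive list with a separator: after each atom, whether the separator follows determines the rule. One parse per string.

Unambiguous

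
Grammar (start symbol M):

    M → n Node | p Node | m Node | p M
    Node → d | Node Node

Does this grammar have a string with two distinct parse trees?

Witness: m d d d

Derivation 1: M ⇒ m Node ⇒ m Node Node ⇒ m d Node ⇒ m d Node Node ⇒ m d d Node ⇒ m d d d
Derivation 2: M ⇒ m Node ⇒ m Node Node ⇒ m Node Node Node ⇒ m d Node Node ⇒ m d d Node ⇒ m d d d

Two distinct leftmost derivations for the same string.

Ambiguous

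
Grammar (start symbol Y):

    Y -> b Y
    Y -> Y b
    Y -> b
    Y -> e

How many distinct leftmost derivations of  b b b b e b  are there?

5

Parse trees for b b b b e b:
  [Y b [Y b [Y b [Y b [Y [Y e] b]]]]]
  [Y b [Y b [Y b [Y [Y b [Y e]] b]]]]
  [Y b [Y b [Y [Y b [Y b [Y e]]] b]]]
  [Y b [Y [Y b [Y b [Y b [Y e]]]] b]]
  [Y [Y b [Y b [Y b [Y b [Y e]]]]] b]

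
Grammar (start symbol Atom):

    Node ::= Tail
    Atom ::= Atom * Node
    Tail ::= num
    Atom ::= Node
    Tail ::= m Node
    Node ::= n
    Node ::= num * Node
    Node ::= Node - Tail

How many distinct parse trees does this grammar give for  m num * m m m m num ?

2

Parse trees for m num * m m m m num:
  [Atom [Atom [Node [Tail m [Node [Tail num]]]]] * [Node [Tail m [Node [Tail m [Node [Tail m [Node [Tail m [Node [Tail num]]]]]]]]]]]
  [Atom [Node [Tail m [Node num * [Node [Tail m [Node [Tail m [Node [Tail m [Node [Tail m [Node [Tail num]]]]]]]]]]]]]]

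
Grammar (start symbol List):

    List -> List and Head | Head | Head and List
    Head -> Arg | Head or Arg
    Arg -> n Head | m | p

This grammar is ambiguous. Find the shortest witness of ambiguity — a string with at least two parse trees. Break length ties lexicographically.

m and m

length 1: no string has ≥2 trees
length 2: no string has ≥2 trees
length 3: m and m has 2 parse trees

Two derivations of m and m:
  List ⇒ List and Head ⇒ Head and Head ⇒ Arg and Head ⇒ m and Head ⇒ m and Arg ⇒ m and m
  List ⇒ Head and List ⇒ Arg and List ⇒ m and List ⇒ m and Head ⇒ m and Arg ⇒ m and m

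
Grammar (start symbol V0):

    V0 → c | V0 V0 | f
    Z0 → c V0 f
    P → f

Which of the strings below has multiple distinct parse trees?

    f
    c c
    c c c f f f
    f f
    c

f: 1 tree
c c: 1 tree
c c c f f f: 42 trees
f f: 1 tree
c: 1 tree

c c c f f f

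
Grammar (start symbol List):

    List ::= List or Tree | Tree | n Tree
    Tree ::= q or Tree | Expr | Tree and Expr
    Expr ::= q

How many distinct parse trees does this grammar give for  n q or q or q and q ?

7

Parse trees for n q or q or q and q:
  [List [List n [Tree [Expr q]]] or [Tree q or [Tree [Tree [Expr q]] and [Expr q]]]]
  [List [List n [Tree [Expr q]]] or [Tree [Tree q or [Tree [Expr q]]] and [Expr q]]]
  [List [List [List n [Tree [Expr q]]] or [Tree [Expr q]]] or [Tree [Tree [Expr q]] and [Expr q]]]
  [List [List n [Tree q or [Tree [Expr q]]]] or [Tree [Tree [Expr q]] and [Expr q]]]
  [List n [Tree q or [Tree q or [Tree [Tree [Expr q]] and [Expr q]]]]]
  [List n [Tree q or [Tree [Tree q or [Tree [Expr q]]] and [Expr q]]]]
  [List n [Tree [Tree q or [Tree q or [Tree [Expr q]]]] and [Expr q]]]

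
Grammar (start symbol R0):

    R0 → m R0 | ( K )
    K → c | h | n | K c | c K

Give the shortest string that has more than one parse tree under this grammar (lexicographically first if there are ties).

( c c )

length 3: no string has ≥2 trees
length 4: ( c c ) has 2 parse trees

Two derivations of ( c c ):
  R0 ⇒ ( K ) ⇒ ( K c ) ⇒ ( c c )
  R0 ⇒ ( K ) ⇒ ( c K ) ⇒ ( c c )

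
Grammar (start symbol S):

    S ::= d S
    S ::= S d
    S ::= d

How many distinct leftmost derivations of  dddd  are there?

Parse trees for dddd:
  [S d [S d [S d [S d]]]]
  [S d [S d [S [S d] d]]]
  [S d [S [S d [S d]] d]]
  [S d [S [S [S d] d] d]]
  [S [S d [S d [S d]]] d]
  [S [S d [S [S d] d]] d]
  [S [S [S d [S d]] d] d]
  [S [S [S [S d] d] d] d]

8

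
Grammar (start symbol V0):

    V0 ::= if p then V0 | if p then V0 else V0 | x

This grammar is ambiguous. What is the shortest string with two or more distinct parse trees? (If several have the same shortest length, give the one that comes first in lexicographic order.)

if p then if p then x else x

length 1: no string has ≥2 trees
length 4: no string has ≥2 trees
length 6: no string has ≥2 trees
length 7: no string has ≥2 trees
length 9: if p then if p then x else x has 2 parse trees

Two derivations of if p then if p then x else x:
  V0 ⇒ if p then V0 ⇒ if p then if p then V0 else V0 ⇒ if p then if p then x else V0 ⇒ if p then if p then x else x
  V0 ⇒ if p then V0 else V0 ⇒ if p then if p then V0 else V0 ⇒ if p then if p then x else V0 ⇒ if p then if p then x else x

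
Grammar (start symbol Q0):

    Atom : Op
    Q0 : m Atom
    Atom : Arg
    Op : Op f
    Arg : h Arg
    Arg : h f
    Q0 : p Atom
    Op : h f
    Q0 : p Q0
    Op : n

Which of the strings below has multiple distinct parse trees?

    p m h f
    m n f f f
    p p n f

p m h f: 2 trees
m n f f f: 1 tree
p p n f: 1 tree

p m h f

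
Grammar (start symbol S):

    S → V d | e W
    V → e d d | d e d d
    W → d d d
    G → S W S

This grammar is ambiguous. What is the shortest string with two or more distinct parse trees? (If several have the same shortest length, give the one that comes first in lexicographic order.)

e d d d

length 4: e d d d has 2 parse trees

Two derivations of e d d d:
  S ⇒ V d ⇒ e d d d
  S ⇒ e W ⇒ e d d d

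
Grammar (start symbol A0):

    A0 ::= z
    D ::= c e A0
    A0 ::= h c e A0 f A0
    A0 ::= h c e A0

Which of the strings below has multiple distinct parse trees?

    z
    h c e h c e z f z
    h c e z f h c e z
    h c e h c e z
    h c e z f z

z: 1 tree
h c e h c e z f z: 2 trees
h c e z f h c e z: 1 tree
h c e h c e z: 1 tree
h c e z f z: 1 tree

h c e h c e z f z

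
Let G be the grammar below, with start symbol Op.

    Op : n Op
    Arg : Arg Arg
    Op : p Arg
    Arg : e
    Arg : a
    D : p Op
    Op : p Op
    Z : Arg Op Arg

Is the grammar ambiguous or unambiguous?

Ambiguous

Witness: p a a a

Derivation 1: Op ⇒ p Arg ⇒ p Arg Arg ⇒ p Arg Arg Arg ⇒ p a Arg Arg ⇒ p a a Arg ⇒ p a a a
Derivation 2: Op ⇒ p Arg ⇒ p Arg Arg ⇒ p a Arg ⇒ p a Arg Arg ⇒ p a a Arg ⇒ p a a a

Two distinct leftmost derivations for the same string.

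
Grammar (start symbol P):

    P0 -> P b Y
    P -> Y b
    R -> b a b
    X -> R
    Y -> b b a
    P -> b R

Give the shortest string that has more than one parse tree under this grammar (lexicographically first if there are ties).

length 4: b b a b has 2 parse trees

Two derivations of b b a b:
  P ⇒ Y b ⇒ b b a b
  P ⇒ b R ⇒ b b a b

b b a b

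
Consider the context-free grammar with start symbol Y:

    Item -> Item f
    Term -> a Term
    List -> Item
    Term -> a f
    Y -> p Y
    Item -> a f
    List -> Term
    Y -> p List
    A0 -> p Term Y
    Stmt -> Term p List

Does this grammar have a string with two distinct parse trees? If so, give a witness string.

Witness: p a f

Derivation 1: Y ⇒ p List ⇒ p Item ⇒ p a f
Derivation 2: Y ⇒ p List ⇒ p Term ⇒ p a f

Two distinct leftmost derivations for the same string.

Ambiguous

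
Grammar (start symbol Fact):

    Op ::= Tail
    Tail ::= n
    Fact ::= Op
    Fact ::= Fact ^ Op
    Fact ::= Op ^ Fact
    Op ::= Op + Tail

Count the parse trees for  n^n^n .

Parse trees for n^n^n:
  [Fact [Fact [Fact [Op [Tail n]]] ^ [Op [Tail n]]] ^ [Op [Tail n]]]
  [Fact [Fact [Op [Tail n]] ^ [Fact [Op [Tail n]]]] ^ [Op [Tail n]]]
  [Fact [Op [Tail n]] ^ [Fact [Fact [Op [Tail n]]] ^ [Op [Tail n]]]]
  [Fact [Op [Tail n]] ^ [Fact [Op [Tail n]] ^ [Fact [Op [Tail n]]]]]

4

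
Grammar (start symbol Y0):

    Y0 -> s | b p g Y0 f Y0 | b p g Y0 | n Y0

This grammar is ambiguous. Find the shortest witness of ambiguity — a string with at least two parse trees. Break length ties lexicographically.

length 1: no string has ≥2 trees
length 2: no string has ≥2 trees
length 3: no string has ≥2 trees
length 4: no string has ≥2 trees
length 5: no string has ≥2 trees
length 6: no string has ≥2 trees
length 7: no string has ≥2 trees
length 8: no string has ≥2 trees
length 9: b p g b p g s f s has 2 parse trees

Two derivations of b p g b p g s f s:
  Y0 ⇒ b p g Y0 f Y0 ⇒ b p g b p g Y0 f Y0 ⇒ b p g b p g s f Y0 ⇒ b p g b p g s f s
  Y0 ⇒ b p g Y0 ⇒ b p g b p g Y0 f Y0 ⇒ b p g b p g s f Y0 ⇒ b p g b p g s f s

b p g b p g s f s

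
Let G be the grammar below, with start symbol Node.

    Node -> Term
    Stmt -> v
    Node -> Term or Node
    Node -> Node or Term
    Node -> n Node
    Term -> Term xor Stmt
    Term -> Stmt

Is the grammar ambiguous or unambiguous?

Witness: v or v

Derivation 1: Node ⇒ Term or Node ⇒ Stmt or Node ⇒ v or Node ⇒ v or Term ⇒ v or Stmt ⇒ v or v
Derivation 2: Node ⇒ Node or Term ⇒ Term or Term ⇒ Stmt or Term ⇒ v or Term ⇒ v or Stmt ⇒ v or v

Two distinct leftmost derivations for the same string.

Ambiguous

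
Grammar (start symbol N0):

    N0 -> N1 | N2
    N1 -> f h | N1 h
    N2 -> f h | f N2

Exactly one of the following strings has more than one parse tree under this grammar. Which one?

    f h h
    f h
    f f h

f h

f h h: 1 tree
f h: 2 trees
f f h: 1 tree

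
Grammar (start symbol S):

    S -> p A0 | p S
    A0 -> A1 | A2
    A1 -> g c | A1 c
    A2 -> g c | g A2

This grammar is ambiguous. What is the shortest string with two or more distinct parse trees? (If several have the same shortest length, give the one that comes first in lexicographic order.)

p g c

length 3: p g c has 2 parse trees

Two derivations of p g c:
  S ⇒ p A0 ⇒ p A1 ⇒ p g c
  S ⇒ p A0 ⇒ p A2 ⇒ p g c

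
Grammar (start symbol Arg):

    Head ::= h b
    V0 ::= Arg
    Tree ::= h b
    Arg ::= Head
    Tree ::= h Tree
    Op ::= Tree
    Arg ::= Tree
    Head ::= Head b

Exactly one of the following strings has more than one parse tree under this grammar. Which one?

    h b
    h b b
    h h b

h b

h b: 2 trees
h b b: 1 tree
h h b: 1 tree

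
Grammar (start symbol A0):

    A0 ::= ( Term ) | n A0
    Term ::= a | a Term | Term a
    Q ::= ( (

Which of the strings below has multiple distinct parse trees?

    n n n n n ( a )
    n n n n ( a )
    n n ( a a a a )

n n ( a a a a )

n n n n n ( a ): 1 tree
n n n n ( a ): 1 tree
n n ( a a a a ): 8 trees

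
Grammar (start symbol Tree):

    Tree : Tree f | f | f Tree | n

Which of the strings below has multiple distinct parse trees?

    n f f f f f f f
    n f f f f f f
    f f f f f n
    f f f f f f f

f f f f f f f

n f f f f f f f: 1 tree
n f f f f f f: 1 tree
f f f f f n: 1 tree
f f f f f f f: 64 trees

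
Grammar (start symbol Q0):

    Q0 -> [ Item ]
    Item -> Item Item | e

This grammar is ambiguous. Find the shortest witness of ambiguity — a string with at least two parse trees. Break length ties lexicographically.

length 3: no string has ≥2 trees
length 4: no string has ≥2 trees
length 5: [ e e e ] has 2 parse trees

Two derivations of [ e e e ]:
  Q0 ⇒ [ Item ] ⇒ [ Item Item ] ⇒ [ Item Item Item ] ⇒ [ e Item Item ] ⇒ [ e e Item ] ⇒ [ e e e ]
  Q0 ⇒ [ Item ] ⇒ [ Item Item ] ⇒ [ e Item ] ⇒ [ e Item Item ] ⇒ [ e e Item ] ⇒ [ e e e ]

[ e e e ]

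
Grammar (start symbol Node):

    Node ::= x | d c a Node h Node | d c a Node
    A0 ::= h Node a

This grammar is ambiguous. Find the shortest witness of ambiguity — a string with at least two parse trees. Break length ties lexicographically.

length 1: no string has ≥2 trees
length 4: no string has ≥2 trees
length 6: no string has ≥2 trees
length 7: no string has ≥2 trees
length 9: d c a d c a x h x has 2 parse trees

Two derivations of d c a d c a x h x:
  Node ⇒ d c a Node h Node ⇒ d c a d c a Node h Node ⇒ d c a d c a x h Node ⇒ d c a d c a x h x
  Node ⇒ d c a Node ⇒ d c a d c a Node h Node ⇒ d c a d c a x h Node ⇒ d c a d c a x h x

d c a d c a x h x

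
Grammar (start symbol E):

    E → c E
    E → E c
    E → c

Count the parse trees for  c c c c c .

16

Parse trees for c c c c c (showing first 6 of 16):
  [E c [E c [E c [E c [E c]]]]]
  [E c [E c [E c [E [E c] c]]]]
  [E c [E c [E [E c [E c]] c]]]
  [E c [E c [E [E [E c] c] c]]]
  [E c [E [E c [E c [E c]]] c]]
  [E c [E [E c [E [E c] c]] c]]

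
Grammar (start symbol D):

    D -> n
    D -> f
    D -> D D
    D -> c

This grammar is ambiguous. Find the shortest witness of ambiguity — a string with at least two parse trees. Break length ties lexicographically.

length 1: no string has ≥2 trees
length 2: no string has ≥2 trees
length 3: c c c has 2 parse trees

Two derivations of c c c:
  D ⇒ D D ⇒ D D D ⇒ c D D ⇒ c c D ⇒ c c c
  D ⇒ D D ⇒ c D ⇒ c D D ⇒ c c D ⇒ c c c

c c c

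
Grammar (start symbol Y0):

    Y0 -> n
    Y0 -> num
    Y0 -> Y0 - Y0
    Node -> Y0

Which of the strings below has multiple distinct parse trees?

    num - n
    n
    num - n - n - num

num - n - n - num

num - n: 1 tree
n: 1 tree
num - n - n - num: 5 trees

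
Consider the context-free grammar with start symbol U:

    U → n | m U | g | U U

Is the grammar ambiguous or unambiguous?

Witness: g g g

Derivation 1: U ⇒ U U ⇒ g U ⇒ g U U ⇒ g g U ⇒ g g g
Derivation 2: U ⇒ U U ⇒ U U U ⇒ g U U ⇒ g g U ⇒ g g g

Two distinct leftmost derivations for the same string.

Ambiguous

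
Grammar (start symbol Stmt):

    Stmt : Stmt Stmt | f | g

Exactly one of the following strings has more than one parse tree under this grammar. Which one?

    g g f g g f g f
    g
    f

g g f g g f g f

g g f g g f g f: 429 trees
g: 1 tree
f: 1 tree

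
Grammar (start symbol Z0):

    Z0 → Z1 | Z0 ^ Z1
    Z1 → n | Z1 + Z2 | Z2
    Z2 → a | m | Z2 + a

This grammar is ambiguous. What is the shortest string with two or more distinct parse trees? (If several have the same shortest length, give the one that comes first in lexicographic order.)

length 1: no string has ≥2 trees
length 3: a + a has 2 parse trees

Two derivations of a + a:
  Z0 ⇒ Z1 ⇒ Z1 + Z2 ⇒ Z2 + Z2 ⇒ a + Z2 ⇒ a + a
  Z0 ⇒ Z1 ⇒ Z2 ⇒ Z2 + a ⇒ a + a

a + a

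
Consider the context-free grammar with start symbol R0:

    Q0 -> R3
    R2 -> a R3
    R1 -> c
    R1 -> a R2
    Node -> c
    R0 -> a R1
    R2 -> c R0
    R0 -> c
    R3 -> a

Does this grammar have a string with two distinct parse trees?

(Q0, Node are unreachable from R0, so their rules don't affect L(R0).) Each reachable nonterminal has at most one production per leading terminal, and all productions are right-linear; the derivation is determined token-by-token.

Unambiguous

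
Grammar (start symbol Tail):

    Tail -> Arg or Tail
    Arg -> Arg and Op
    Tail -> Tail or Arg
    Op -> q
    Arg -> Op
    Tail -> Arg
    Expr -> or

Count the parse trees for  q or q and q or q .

Parse trees for q or q and q or q:
  [Tail [Arg [Op q]] or [Tail [Arg [Arg [Op q]] and [Op q]] or [Tail [Arg [Op q]]]]]
  [Tail [Arg [Op q]] or [Tail [Tail [Arg [Arg [Op q]] and [Op q]]] or [Arg [Op q]]]]
  [Tail [Tail [Arg [Op q]] or [Tail [Arg [Arg [Op q]] and [Op q]]]] or [Arg [Op q]]]
  [Tail [Tail [Tail [Arg [Op q]]] or [Arg [Arg [Op q]] and [Op q]]] or [Arg [Op q]]]

4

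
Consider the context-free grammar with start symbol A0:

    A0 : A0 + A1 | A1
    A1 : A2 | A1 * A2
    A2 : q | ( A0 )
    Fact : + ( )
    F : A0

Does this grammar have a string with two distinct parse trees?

Only A0, A1, A2 are reachable from A0; ignoring the rest: This is a standard precedence ladder (A0 over A1 over A2), with each level left-recursive on its own operator ('+' at A0, '*' at A1). That structure is LR(1), hence unambiguous.

Unambiguous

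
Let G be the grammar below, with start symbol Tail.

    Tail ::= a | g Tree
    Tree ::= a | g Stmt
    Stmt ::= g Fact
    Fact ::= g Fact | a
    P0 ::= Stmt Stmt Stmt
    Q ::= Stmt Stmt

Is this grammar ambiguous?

Only Tail, Tree, Stmt, Fact are reachable from Tail; ignoring the rest: Each reachable nonterminal has at most one production per leading terminal, and all productions are right-linear; the derivation is determined token-by-token.

Unambiguous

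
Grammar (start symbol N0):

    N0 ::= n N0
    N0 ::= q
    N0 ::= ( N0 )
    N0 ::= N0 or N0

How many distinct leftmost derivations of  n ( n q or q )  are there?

Parse trees for n ( n q or q ):
  [N0 n [N0 ( [N0 n [N0 [N0 q] or [N0 q]]] )]]
  [N0 n [N0 ( [N0 [N0 n [N0 q]] or [N0 q]] )]]

2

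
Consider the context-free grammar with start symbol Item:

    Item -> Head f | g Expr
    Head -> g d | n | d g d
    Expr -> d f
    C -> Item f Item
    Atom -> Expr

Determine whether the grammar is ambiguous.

Witness: g d f

Derivation 1: Item ⇒ Head f ⇒ g d f
Derivation 2: Item ⇒ g Expr ⇒ g d f

Two distinct leftmost derivations for the same string.

Ambiguous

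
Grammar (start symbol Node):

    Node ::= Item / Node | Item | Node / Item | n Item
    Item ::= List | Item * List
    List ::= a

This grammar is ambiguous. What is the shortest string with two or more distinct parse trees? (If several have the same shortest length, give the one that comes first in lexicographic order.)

a / a

length 1: no string has ≥2 trees
length 2: no string has ≥2 trees
length 3: a / a has 2 parse trees

Two derivations of a / a:
  Node ⇒ Item / Node ⇒ List / Node ⇒ a / Node ⇒ a / Item ⇒ a / List ⇒ a / a
  Node ⇒ Node / Item ⇒ Item / Item ⇒ List / Item ⇒ a / Item ⇒ a / List ⇒ a / a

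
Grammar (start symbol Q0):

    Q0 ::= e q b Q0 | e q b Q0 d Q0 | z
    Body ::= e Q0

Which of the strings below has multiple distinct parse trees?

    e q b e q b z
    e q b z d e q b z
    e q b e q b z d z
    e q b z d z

e q b e q b z d z

e q b e q b z: 1 tree
e q b z d e q b z: 1 tree
e q b e q b z d z: 2 trees
e q b z d z: 1 tree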